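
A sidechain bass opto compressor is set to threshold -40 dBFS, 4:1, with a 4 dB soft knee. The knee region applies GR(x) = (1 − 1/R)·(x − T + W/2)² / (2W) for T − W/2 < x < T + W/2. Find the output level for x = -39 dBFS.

x − T + W/2 = -39 − (-40) + 2 = 3.
GR = (1 − 1/4) × 3² / 8 = 0.75 × 9 / 8 = 0.84375 dB.
Output = -39 − 0.84375 = -39.84375 dBFS.

-39.84375 dBFS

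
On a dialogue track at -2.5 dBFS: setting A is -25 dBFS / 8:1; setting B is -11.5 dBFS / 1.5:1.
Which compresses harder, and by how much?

A: 22.5 dB over, compressed to 2.8125 dB over, so 19.6875 dB of GR.
B: 9 dB over, compressed to 6 dB over, so 3 dB of GR.
A applies 16.6875 dB more gain reduction.

A, by 16.6875 dB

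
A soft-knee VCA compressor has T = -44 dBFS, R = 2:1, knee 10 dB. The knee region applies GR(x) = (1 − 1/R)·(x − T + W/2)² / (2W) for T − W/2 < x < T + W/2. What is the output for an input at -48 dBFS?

-48.025 dBFS

x − T + W/2 = -48 − (-44) + 5 = 1.
GR = (1 − 1/2) × 1² / 20 = 0.5 × 1 / 20 = 0.025 dB.
Output = -48 − 0.025 = -48.025 dBFS.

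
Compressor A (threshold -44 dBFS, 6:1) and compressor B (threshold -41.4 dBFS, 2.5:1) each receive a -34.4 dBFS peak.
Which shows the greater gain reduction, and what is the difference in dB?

A: overshoot 9.6 dB → output overshoot 1.6 dB → GR 8 dB.
B: overshoot 7 dB → output overshoot 2.8 dB → GR 4.2 dB.
A applies 3.8 dB more gain reduction.

A, by 3.8 dB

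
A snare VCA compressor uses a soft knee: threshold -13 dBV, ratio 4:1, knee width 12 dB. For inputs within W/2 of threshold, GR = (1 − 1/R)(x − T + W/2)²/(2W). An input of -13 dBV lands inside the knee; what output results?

x − T + W/2 = -13 − (-13) + 6 = 6.
GR = (1 − 1/4) × 6² / 24 = 0.75 × 36 / 24 = 1.125 dB.
Output = -13 − 1.125 = -14.125 dBV.

-14.125 dBV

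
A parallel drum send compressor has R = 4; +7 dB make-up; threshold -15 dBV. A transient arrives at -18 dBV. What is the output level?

-18 dBV is 3 dB below the -15 dBV threshold, so no gain reduction is applied.
Make-up gain adds 7 dB: -18 + 7 = -11 dBV.

-11 dBV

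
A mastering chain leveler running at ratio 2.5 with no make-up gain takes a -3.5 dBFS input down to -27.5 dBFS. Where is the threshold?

-43.5 dBFS

Let T be the threshold. Output overshoot = (input overshoot)/R, so -27.5 − T = (-3.5 − T)/2.5.
2.5·(-27.5 − T) = -3.5 − T → 1.5·T = -68.75 − (-3.5) = -65.25.
T = -65.25/1.5 = -43.5 dBFS.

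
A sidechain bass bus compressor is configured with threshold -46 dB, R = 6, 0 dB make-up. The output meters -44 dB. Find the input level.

-34 dB

Post-compression overshoot = -44 − (-46) = 2 dB.
Before 6:1 compression the overshoot was 2 × 6 = 12 dB, so input = -46 + 12 = -34 dB.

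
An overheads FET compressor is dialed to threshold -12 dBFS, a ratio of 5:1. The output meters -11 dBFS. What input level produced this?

Post-compression overshoot = -11 − (-12) = 1 dB.
Input overshoot = R × output overshoot = 5 dB → input = -12 + 5 = -7 dBFS.

-7 dBFS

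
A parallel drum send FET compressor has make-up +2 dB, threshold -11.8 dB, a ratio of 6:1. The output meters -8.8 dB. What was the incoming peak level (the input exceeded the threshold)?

-5.8 dB

Before make-up, the level was -8.8 − 2 = -10.8 dB.
That's 1 dB above the -11.8 dB threshold.
Before 6:1 compression the overshoot was 1 × 6 = 6 dB, so input = -11.8 + 6 = -5.8 dB.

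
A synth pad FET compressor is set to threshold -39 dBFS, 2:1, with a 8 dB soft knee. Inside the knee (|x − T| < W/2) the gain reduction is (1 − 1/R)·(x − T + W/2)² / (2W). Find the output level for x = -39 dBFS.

-39.5 dBFS

x − T + W/2 = -39 − (-39) + 4 = 4.
GR = (1 − 1/2) × 4² / 16 = 0.5 × 16 / 16 = 0.5 dB.
Output = -39 − 0.5 = -39.5 dBFS.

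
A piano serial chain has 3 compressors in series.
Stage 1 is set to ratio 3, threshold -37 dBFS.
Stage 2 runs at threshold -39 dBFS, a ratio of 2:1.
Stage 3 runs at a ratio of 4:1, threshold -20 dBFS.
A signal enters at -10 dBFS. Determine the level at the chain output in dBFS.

-33.5 dBFS

Stage 1: 27 dB above -37 dBFS, reduced 3:1 to 9 dB above → -28 dBFS.
Stage 2: overshoot 11 dB → 11/2 = 5.5 dB → -33.5 dBFS.
Stage 3: -33.5 dBFS is at or below the -20 dBFS threshold — no compression; output -33.5 dBFS.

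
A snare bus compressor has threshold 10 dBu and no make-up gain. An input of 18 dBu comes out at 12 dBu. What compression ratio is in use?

Input overshoot = 18 − 10 = 8 dB; output overshoot = 12 − 10 = 2 dB.
Ratio = 8 / 2 = 4.

4:1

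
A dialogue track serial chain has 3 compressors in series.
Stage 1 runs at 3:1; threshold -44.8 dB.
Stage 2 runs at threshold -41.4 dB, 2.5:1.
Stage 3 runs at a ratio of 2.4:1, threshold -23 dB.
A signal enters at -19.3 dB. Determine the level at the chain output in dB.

-39.36 dB

Stage 1: -19.3 dB is 25.5 dB over -44.8 dB; at 3:1 that becomes 8.5 dB over, giving -36.3 dB.
Stage 2: -36.3 dB is 5.1 dB over -41.4 dB; at 2.5:1 that becomes 2.04 dB over, giving -39.36 dB.
Stage 3: -39.36 dB ≤ -23 dB, so stage 3 doesn't engage; output -39.36 dB.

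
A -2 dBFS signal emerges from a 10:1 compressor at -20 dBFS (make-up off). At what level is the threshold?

-22 dBFS

Gain reduction = -2 − (-20) = 18 dB; output overshoot = GR / (R − 1) = 18 / 9 = 2 dB.
Threshold = output − output overshoot = -20 − 2 = -22 dBFS.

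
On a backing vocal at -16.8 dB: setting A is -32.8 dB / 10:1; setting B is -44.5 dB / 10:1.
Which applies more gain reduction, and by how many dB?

A: overshoot 16 dB → output overshoot 1.6 dB → GR 14.4 dB.
B: overshoot 27.7 dB → output overshoot 2.77 dB → GR 24.93 dB.
B reduces 10.53 dB more.

B, by 10.53 dB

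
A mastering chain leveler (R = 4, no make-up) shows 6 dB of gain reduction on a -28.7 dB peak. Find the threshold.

Gain reduction = -28.7 − (-34.7) = 6 dB; output overshoot = GR / (R − 1) = 6 / 3 = 2 dB.
Threshold = output − output overshoot = -34.7 − 2 = -36.7 dB.

-36.7 dB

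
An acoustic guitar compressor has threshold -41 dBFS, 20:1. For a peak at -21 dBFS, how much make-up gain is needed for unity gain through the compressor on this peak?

The peak compresses to -41 + 20/20 = -40 dBFS.
To reach -21 dBFS requires -21 − (-40) = 19 dB of make-up.

19 dB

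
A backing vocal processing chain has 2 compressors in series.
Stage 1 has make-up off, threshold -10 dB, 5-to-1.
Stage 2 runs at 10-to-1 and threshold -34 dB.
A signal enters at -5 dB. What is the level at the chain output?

Stage 1: 5 dB above -10 dB, reduced 5:1 to 1 dB above → -9 dB.
Stage 2: overshoot 25 dB → 25/10 = 2.5 dB → -31.5 dB.

-31.5 dB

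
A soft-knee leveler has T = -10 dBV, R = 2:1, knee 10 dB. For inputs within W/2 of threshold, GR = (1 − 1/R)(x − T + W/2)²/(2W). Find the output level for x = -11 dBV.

-11.4 dBV

x − T + W/2 = -11 − (-10) + 5 = 4.
GR = (1 − 1/2) × 4² / 20 = 0.5 × 16 / 20 = 0.4 dB.
Output = -11 − 0.4 = -11.4 dBV.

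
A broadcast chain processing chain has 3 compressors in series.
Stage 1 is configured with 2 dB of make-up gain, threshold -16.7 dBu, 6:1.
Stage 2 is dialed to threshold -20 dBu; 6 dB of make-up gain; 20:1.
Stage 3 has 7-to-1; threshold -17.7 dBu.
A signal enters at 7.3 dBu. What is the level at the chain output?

-17.105 dBu

Stage 1: 7.3 dBu is 24 dB over -16.7 dBu; at 6:1 that becomes 4 dB over, giving -12.7 dBu; +2 dB make-up → -10.7 dBu.
Stage 2: overshoot 9.3 dB → 9.3/20 = 0.465 dB → -19.535 dBu; +6 dB make-up → -13.535 dBu.
Stage 3: -13.535 dBu is 4.165 dB over -17.7 dBu; at 7:1 that becomes 0.595 dB over, giving -17.105 dBu.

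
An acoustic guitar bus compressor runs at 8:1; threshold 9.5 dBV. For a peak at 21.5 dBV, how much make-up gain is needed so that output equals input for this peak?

Without make-up, output = threshold + overshoot/8 = 9.5 + 1.5 = 11 dBV.
Gap to target: 10.5 dB.

10.5 dB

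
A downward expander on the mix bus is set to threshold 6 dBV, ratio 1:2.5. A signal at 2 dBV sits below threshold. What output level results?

Undershoot = 6 − 2 = 4 dB.
At 1:2.5, that expands to 10 dB under threshold.
Output = 6 − 10 = -4 dBV.

-4 dBV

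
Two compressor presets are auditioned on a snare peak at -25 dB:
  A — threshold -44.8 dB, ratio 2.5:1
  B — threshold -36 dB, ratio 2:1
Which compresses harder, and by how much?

A, by 6.38 dB

A: GR = 19.8 − 19.8/2.5 = 11.88 dB.
B: GR = 11 − 11/2 = 5.5 dB.
A applies 6.38 dB more gain reduction.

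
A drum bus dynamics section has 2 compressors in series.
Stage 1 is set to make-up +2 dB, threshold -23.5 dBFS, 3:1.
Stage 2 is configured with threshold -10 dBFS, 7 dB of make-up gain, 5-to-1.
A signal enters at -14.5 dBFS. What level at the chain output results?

Stage 1: -14.5 dBFS is 9 dB over -23.5 dBFS; at 3:1 that becomes 3 dB over, giving -20.5 dBFS; +2 dB make-up → -18.5 dBFS.
Stage 2: below threshold (-18.5 ≤ -10); passes unchanged; make-up brings it to -11.5 dBFS.

-11.5 dBFS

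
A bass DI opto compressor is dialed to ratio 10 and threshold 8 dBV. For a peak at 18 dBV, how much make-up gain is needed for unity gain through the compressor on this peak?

9 dB

The peak compresses to 8 + 10/10 = 9 dBV.
To reach 18 dBV requires 18 − 9 = 9 dB of make-up.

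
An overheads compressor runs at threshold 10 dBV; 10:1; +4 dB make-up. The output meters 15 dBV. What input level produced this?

Remove make-up: 15 − 4 = 11 dBV.
The compressed level sits 11 − 10 = 1 dB over threshold.
Before 10:1 compression the overshoot was 1 × 10 = 10 dB, so input = 10 + 10 = 20 dBV.

20 dBV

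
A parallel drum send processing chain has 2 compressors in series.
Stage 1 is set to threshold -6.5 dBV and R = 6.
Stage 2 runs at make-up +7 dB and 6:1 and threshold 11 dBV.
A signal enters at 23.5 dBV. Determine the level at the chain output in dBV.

Stage 1: 30 dB above -6.5 dBV, reduced 6:1 to 5 dB above → -1.5 dBV.
Stage 2: -1.5 dBV ≤ 11 dBV, so stage 2 doesn't engage; make-up brings it to 5.5 dBV.

5.5 dBV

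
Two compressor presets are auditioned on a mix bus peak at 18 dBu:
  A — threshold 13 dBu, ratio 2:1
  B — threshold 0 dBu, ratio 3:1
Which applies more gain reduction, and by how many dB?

A: overshoot 5 dB → output overshoot 2.5 dB → GR 2.5 dB.
B: overshoot 18 dB → output overshoot 6 dB → GR 12 dB.
B applies 9.5 dB more gain reduction.

B, by 9.5 dB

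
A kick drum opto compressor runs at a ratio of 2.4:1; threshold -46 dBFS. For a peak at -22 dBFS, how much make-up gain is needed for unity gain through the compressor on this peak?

14 dB

Without make-up, output = threshold + overshoot/2.4 = -46 + 10 = -36 dBFS.
Gap to target: 14 dB.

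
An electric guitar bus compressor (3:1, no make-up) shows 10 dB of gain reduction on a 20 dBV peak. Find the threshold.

5 dBV

Input is 15 dB above T (since output overshoot × R = input overshoot: (10 − T)·3 = 20 − T gives T = 5 dBV).
Check: 5 + (20 − 5)/3 = 5 + 5 = 10 dBV. ✓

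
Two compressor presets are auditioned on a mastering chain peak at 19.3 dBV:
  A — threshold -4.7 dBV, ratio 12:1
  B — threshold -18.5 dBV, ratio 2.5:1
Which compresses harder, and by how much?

B, by 0.68 dB

A: 24 dB over, compressed to 2 dB over, so 22 dB of GR.
B: 37.8 dB over, compressed to 15.12 dB over, so 22.68 dB of GR.
B reduces 0.68 dB more.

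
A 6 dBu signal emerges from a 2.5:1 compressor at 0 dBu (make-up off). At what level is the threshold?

Gain reduction = 6 − 0 = 6 dB; output overshoot = GR / (R − 1) = 6 / 1.5 = 4 dB.
Threshold = output − output overshoot = 0 − 4 = -4 dBu.

-4 dBu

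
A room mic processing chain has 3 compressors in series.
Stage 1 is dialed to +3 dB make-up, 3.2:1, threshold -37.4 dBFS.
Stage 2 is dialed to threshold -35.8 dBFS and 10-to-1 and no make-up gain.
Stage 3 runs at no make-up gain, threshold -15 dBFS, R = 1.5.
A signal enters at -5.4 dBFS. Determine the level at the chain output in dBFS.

-34.66 dBFS

Stage 1: overshoot 32 dB → 32/3.2 = 10 dB → -27.4 dBFS; +3 dB make-up → -24.4 dBFS.
Stage 2: overshoot 11.4 dB → 11.4/10 = 1.14 dB → -34.66 dBFS.
Stage 3: -34.66 dBFS ≤ -15 dBFS, so stage 3 doesn't engage; output -34.66 dBFS.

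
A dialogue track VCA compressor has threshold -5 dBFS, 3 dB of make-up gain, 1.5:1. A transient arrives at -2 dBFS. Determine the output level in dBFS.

0 dBFS

The input is 3 dB above the -5 dBFS threshold.
The 3 dB excess becomes 2 dB after 1.5:1 reduction.
That puts the output at -3 dBFS; make-up adds 3 dB, giving 0 dBFS.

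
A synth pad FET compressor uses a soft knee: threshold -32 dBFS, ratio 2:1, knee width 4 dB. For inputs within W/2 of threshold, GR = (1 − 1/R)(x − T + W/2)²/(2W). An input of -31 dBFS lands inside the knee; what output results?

-31.5625 dBFS

x − T + W/2 = -31 − (-32) + 2 = 3.
GR = (1 − 1/2) × 3² / 8 = 0.5 × 9 / 8 = 0.5625 dB.
Output = -31 − 0.5625 = -31.5625 dBFS.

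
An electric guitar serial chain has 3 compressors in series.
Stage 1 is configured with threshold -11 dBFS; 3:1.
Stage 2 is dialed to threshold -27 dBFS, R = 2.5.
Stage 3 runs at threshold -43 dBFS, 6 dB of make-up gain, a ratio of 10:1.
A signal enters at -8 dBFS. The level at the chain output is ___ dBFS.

-34.72 dBFS

Stage 1: -8 dBFS is 3 dB over -11 dBFS; at 3:1 that becomes 1 dB over, giving -10 dBFS.
Stage 2: -10 dBFS is 17 dB over -27 dBFS; at 2.5:1 that becomes 6.8 dB over, giving -20.2 dBFS.
Stage 3: 22.8 dB above -43 dBFS, reduced 10:1 to 2.28 dB above → -40.72 dBFS; +6 dB make-up → -34.72 dBFS.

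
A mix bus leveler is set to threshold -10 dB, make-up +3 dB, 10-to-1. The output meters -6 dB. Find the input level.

Remove make-up: -6 − 3 = -9 dB.
Post-compression overshoot = -9 − (-10) = 1 dB.
Undo the ratio: input overshoot = 1 × 10 = 10 dB, giving input = 0 dB.

0 dB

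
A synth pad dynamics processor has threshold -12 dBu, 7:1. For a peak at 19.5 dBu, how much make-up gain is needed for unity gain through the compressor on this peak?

The peak compresses to -12 + 31.5/7 = -7.5 dBu.
To reach 19.5 dBu requires 19.5 − (-7.5) = 27 dB of make-up.

27 dB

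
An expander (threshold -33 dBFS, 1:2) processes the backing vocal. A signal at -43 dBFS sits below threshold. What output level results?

-53 dBFS

Below threshold, a 1:2 expander applies gain = (2−1)×(T − x) of attenuation.
(2−1) × 10 = 10 dB, so output = -43 − 10 = -53 dBFS.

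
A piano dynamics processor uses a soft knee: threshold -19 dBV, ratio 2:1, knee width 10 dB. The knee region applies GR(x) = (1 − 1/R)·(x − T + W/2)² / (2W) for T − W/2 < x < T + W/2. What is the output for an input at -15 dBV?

-17.025 dBV

x − T + W/2 = -15 − (-19) + 5 = 9.
GR = (1 − 1/2) × 9² / 20 = 0.5 × 81 / 20 = 2.025 dB.
Output = -15 − 2.025 = -17.025 dBV.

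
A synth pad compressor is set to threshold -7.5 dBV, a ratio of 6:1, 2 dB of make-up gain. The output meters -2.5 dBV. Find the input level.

10.5 dBV

Remove make-up: -2.5 − 2 = -4.5 dBV.
The compressed level sits -4.5 − (-7.5) = 3 dB over threshold.
Undo the ratio: input overshoot = 3 × 6 = 18 dB, giving input = 10.5 dBV.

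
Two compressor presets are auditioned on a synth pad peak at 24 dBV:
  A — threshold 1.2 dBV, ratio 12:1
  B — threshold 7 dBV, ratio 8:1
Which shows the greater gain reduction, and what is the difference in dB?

A, by 6.025 dB

A: 22.8 dB over, compressed to 1.9 dB over, so 20.9 dB of GR.
B: 17 dB over, compressed to 2.125 dB over, so 14.875 dB of GR.
A reduces 6.025 dB more.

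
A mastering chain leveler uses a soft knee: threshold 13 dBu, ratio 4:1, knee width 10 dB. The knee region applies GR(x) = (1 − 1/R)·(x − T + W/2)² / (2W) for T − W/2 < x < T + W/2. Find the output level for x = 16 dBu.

13.6 dBu

x − T + W/2 = 16 − 13 + 5 = 8.
GR = (1 − 1/4) × 8² / 20 = 0.75 × 64 / 20 = 2.4 dB.
Output = 16 − 2.4 = 13.6 dBu.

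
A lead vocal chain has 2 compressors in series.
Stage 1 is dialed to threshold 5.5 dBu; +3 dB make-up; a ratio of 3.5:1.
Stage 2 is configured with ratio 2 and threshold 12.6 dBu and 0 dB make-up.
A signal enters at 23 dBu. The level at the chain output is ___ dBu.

Stage 1: overshoot 17.5 dB → 17.5/3.5 = 5 dB → 10.5 dBu; +3 dB make-up → 13.5 dBu.
Stage 2: 13.5 dBu is 0.9 dB over 12.6 dBu; at 2:1 that becomes 0.45 dB over, giving 13.05 dBu.

13.05 dBu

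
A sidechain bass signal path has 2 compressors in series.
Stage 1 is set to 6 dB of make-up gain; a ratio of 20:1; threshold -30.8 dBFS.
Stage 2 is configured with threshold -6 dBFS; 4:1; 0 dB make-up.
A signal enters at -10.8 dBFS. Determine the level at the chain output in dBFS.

Stage 1: 20 dB above -30.8 dBFS, reduced 20:1 to 1 dB above → -29.8 dBFS; +6 dB make-up → -23.8 dBFS.
Stage 2: -23.8 dBFS is at or below the -6 dBFS threshold — no compression; output -23.8 dBFS.

-23.8 dBFS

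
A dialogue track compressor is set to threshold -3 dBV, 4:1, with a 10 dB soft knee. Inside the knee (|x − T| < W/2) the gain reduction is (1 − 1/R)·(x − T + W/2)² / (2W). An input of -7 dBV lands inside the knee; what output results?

x − T + W/2 = -7 − (-3) + 5 = 1.
GR = (1 − 1/4) × 1² / 20 = 0.75 × 1 / 20 = 0.0375 dB.
Output = -7 − 0.0375 = -7.0375 dBV.

-7.0375 dBV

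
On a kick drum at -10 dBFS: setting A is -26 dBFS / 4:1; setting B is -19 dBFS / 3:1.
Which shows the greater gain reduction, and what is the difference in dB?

A, by 6 dB

A: 16 dB over, compressed to 4 dB over, so 12 dB of GR.
B: 9 dB over, compressed to 3 dB over, so 6 dB of GR.
A applies 6 dB more gain reduction.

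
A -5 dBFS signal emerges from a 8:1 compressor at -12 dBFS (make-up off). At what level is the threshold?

Input is 8 dB above T (since output overshoot × R = input overshoot: (-12 − T)·8 = -5 − T gives T = -13 dBFS).
Check: -13 + (-5 − (-13))/8 = -13 + 1 = -12 dBFS. ✓

-13 dBFS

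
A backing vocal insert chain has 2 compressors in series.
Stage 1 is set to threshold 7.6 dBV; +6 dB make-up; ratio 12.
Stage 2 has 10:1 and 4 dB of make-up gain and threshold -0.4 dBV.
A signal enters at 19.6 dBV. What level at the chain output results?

5.1 dBV

Stage 1: 19.6 dBV is 12 dB over 7.6 dBV; at 12:1 that becomes 1 dB over, giving 8.6 dBV; +6 dB make-up → 14.6 dBV.
Stage 2: overshoot 15 dB → 15/10 = 1.5 dB → 1.1 dBV; +4 dB make-up → 5.1 dBV.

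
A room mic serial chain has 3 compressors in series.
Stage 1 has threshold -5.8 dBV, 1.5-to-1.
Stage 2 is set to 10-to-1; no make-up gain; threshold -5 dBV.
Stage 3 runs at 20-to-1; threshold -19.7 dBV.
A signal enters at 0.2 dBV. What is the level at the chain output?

Stage 1: 0.2 dBV is 6 dB over -5.8 dBV; at 1.5:1 that becomes 4 dB over, giving -1.8 dBV.
Stage 2: -1.8 dBV is 3.2 dB over -5 dBV; at 10:1 that becomes 0.32 dB over, giving -4.68 dBV.
Stage 3: 15.02 dB above -19.7 dBV, reduced 20:1 to 0.751 dB above → -18.949 dBV.

-18.949 dBV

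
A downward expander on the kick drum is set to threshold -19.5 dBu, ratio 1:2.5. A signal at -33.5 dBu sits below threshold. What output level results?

Undershoot = (-19.5) − (-33.5) = 14 dB.
At 1:2.5, that expands to 35 dB under threshold.
Output = -19.5 − 35 = -54.5 dBu.

-54.5 dBu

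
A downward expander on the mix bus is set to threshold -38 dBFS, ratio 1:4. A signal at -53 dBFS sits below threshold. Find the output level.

Undershoot = (-38) − (-53) = 15 dB.
At 1:4, that expands to 60 dB under threshold.
Output = -38 − 60 = -98 dBFS.

-98 dBFS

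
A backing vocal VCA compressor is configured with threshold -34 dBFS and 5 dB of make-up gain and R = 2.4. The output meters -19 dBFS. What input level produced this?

-10 dBFS

Remove make-up: -19 − 5 = -24 dBFS.
The compressed level sits -24 − (-34) = 10 dB over threshold.
Before 2.4:1 compression the overshoot was 10 × 2.4 = 24 dB, so input = -34 + 24 = -10 dBFS.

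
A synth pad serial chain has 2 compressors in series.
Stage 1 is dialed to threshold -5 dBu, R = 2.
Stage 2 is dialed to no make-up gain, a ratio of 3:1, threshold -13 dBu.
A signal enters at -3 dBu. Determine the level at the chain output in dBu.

-10 dBu

Stage 1: -3 dBu is 2 dB over -5 dBu; at 2:1 that becomes 1 dB over, giving -4 dBu.
Stage 2: -4 dBu is 9 dB over -13 dBu; at 3:1 that becomes 3 dB over, giving -10 dBu.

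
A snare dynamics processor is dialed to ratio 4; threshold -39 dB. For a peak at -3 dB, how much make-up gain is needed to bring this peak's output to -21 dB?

9 dB

Without make-up, output = threshold + overshoot/4 = -39 + 9 = -30 dB.
Gap to target: 9 dB.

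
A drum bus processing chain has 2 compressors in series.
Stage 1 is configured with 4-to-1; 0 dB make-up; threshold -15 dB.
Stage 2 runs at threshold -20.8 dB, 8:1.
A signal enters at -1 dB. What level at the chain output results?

Stage 1: 14 dB above -15 dB, reduced 4:1 to 3.5 dB above → -11.5 dB.
Stage 2: 9.3 dB above -20.8 dB, reduced 8:1 to 1.1625 dB above → -19.6375 dB.

-19.6375 dB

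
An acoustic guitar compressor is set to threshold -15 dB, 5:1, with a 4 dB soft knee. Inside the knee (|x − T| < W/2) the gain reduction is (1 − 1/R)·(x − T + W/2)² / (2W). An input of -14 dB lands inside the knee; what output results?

-14.9 dB

x − T + W/2 = -14 − (-15) + 2 = 3.
GR = (1 − 1/5) × 3² / 8 = 0.8 × 9 / 8 = 0.9 dB.
Output = -14 − 0.9 = -14.9 dB.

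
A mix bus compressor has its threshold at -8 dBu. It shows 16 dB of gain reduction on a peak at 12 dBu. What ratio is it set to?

5:1

Input overshoot = 12 − (-8) = 20 dB.
Output overshoot = 20 − 16 = 4 dB.
Ratio = input overshoot / output overshoot = 20 / 4 = 5.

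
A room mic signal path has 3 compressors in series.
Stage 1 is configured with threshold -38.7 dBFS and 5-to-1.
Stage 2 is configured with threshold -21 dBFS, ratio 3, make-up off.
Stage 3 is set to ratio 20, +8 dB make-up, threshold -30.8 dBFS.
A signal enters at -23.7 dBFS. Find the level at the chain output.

-27.7 dBFS

Stage 1: -23.7 dBFS is 15 dB over -38.7 dBFS; at 5:1 that becomes 3 dB over, giving -35.7 dBFS.
Stage 2: -35.7 dBFS is at or below the -21 dBFS threshold — no compression; output -35.7 dBFS.
Stage 3: -35.7 dBFS is at or below the -30.8 dBFS threshold — no compression; make-up brings it to -27.7 dBFS.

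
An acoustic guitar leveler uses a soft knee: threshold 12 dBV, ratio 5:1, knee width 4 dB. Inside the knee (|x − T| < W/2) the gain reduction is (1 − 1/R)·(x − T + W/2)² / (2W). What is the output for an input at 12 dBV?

x − T + W/2 = 12 − 12 + 2 = 2.
GR = (1 − 1/5) × 2² / 8 = 0.8 × 4 / 8 = 0.4 dB.
Output = 12 − 0.4 = 11.6 dBV.

11.6 dBV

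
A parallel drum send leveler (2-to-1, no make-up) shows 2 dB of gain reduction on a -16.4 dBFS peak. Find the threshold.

-20.4 dBFS

Let T be the threshold. Output overshoot = (input overshoot)/R, so -18.4 − T = (-16.4 − T)/2.
2·(-18.4 − T) = -16.4 − T → 1·T = -36.8 − (-16.4) = -20.4.
T = -20.4/1 = -20.4 dBFS.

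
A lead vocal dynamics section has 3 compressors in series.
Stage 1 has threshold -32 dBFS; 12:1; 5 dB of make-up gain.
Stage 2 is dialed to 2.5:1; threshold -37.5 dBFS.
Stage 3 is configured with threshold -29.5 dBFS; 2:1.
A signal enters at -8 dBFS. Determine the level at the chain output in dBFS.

Stage 1: 24 dB above -32 dBFS, reduced 12:1 to 2 dB above → -30 dBFS; +5 dB make-up → -25 dBFS.
Stage 2: -25 dBFS is 12.5 dB over -37.5 dBFS; at 2.5:1 that becomes 5 dB over, giving -32.5 dBFS.
Stage 3: below threshold (-32.5 ≤ -29.5); passes unchanged; output -32.5 dBFS.

-32.5 dBFS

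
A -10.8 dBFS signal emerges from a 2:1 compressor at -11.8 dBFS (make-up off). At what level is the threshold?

Let T be the threshold. Output overshoot = (input overshoot)/R, so -11.8 − T = (-10.8 − T)/2.
2·(-11.8 − T) = -10.8 − T → 1·T = -23.6 − (-10.8) = -12.8.
T = -12.8/1 = -12.8 dBFS.

-12.8 dBFS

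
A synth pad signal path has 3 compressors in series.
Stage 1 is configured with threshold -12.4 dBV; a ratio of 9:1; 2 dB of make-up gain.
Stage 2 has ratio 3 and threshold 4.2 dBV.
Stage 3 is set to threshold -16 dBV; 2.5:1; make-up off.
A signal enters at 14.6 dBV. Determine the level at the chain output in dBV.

-12.56 dBV

Stage 1: overshoot 27 dB → 27/9 = 3 dB → -9.4 dBV; +2 dB make-up → -7.4 dBV.
Stage 2: below threshold (-7.4 ≤ 4.2); passes unchanged; output -7.4 dBV.
Stage 3: overshoot 8.6 dB → 8.6/2.5 = 3.44 dB → -12.56 dBV.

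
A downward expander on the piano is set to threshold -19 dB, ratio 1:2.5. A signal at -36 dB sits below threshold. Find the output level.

-61.5 dB

Undershoot = (-19) − (-36) = 17 dB.
At 1:2.5, that expands to 42.5 dB under threshold.
Output = -19 − 42.5 = -61.5 dB.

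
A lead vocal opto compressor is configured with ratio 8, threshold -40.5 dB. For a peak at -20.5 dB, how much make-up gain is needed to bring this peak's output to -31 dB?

7 dB

Without make-up, output = threshold + overshoot/8 = -40.5 + 2.5 = -38 dB.
Gap to target: 7 dB.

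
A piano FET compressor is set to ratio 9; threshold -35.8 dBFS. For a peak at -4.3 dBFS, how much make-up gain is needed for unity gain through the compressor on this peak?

28 dB

The peak compresses to -35.8 + 31.5/9 = -32.3 dBFS.
To reach -4.3 dBFS requires -4.3 − (-32.3) = 28 dB of make-up.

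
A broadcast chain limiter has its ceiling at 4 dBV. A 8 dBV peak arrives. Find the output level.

4 dBV

At ∞:1, everything above 4 dBV is held at the ceiling.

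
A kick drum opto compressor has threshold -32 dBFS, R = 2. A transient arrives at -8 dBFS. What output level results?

-8 dBFS sits 24 dB over threshold.
At 2:1 the overshoot is divided by 2, leaving 12 dB above threshold.
Output = -32 + 12 = -20 dBFS.

-20 dBFS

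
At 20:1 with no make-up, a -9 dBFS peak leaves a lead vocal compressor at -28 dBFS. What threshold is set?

Gain reduction = -9 − (-28) = 19 dB; output overshoot = GR / (R − 1) = 19 / 19 = 1 dB.
Threshold = output − output overshoot = -28 − 1 = -29 dBFS.

-29 dBFS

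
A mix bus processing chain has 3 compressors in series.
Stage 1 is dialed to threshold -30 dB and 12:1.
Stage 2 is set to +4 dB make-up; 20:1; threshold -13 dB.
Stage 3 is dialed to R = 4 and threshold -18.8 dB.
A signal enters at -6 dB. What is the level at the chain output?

Stage 1: overshoot 24 dB → 24/12 = 2 dB → -28 dB.
Stage 2: -28 dB ≤ -13 dB, so stage 2 doesn't engage; make-up brings it to -24 dB.
Stage 3: -24 dB ≤ -18.8 dB, so stage 3 doesn't engage; output -24 dB.

-24 dB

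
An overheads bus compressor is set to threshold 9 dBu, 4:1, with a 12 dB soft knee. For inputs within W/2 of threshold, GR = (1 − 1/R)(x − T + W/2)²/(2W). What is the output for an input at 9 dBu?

7.875 dBu

x − T + W/2 = 9 − 9 + 6 = 6.
GR = (1 − 1/4) × 6² / 24 = 0.75 × 36 / 24 = 1.125 dB.
Output = 9 − 1.125 = 7.875 dBu.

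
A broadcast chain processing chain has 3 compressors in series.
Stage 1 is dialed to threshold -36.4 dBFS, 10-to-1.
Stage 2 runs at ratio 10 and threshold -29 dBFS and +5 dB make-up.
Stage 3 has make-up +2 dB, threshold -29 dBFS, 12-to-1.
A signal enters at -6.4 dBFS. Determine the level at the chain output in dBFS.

Stage 1: -6.4 dBFS is 30 dB over -36.4 dBFS; at 10:1 that becomes 3 dB over, giving -33.4 dBFS.
Stage 2: -33.4 dBFS ≤ -29 dBFS, so stage 2 doesn't engage; make-up brings it to -28.4 dBFS.
Stage 3: -28.4 dBFS is 0.6 dB over -29 dBFS; at 12:1 that becomes 0.05 dB over, giving -28.95 dBFS; +2 dB make-up → -26.95 dBFS.

-26.95 dBFS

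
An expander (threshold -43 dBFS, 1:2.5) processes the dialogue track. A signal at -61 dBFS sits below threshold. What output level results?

Below threshold, a 1:2.5 expander applies gain = (2.5−1)×(T − x) of attenuation.
(2.5−1) × 18 = 27 dB, so output = -61 − 27 = -88 dBFS.

-88 dBFS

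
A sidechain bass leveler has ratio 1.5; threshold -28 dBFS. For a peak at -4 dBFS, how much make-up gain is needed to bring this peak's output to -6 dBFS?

Overshoot 24 dB → 24/1.5 = 16 dB after compression, so the compressed level is -28 + 16 = -12 dBFS.
Make-up = target − compressed = -6 − (-12) = 6 dB.

6 dB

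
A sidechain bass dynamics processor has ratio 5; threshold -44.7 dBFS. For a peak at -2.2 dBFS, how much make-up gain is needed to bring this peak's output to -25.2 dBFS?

Overshoot 42.5 dB → 42.5/5 = 8.5 dB after compression, so the compressed level is -44.7 + 8.5 = -36.2 dBFS.
Make-up = target − compressed = -25.2 − (-36.2) = 11 dB.

11 dB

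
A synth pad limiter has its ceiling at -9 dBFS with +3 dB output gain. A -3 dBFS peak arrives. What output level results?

At ∞:1, everything above -9 dBFS is held at the ceiling.
Output gain then adds 3 dB: -9 + 3 = -6 dBFS.

-6 dBFS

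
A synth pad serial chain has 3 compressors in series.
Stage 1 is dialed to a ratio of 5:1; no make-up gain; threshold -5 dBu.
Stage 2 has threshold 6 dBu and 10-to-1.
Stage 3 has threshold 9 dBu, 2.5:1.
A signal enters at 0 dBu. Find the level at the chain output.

Stage 1: 5 dB above -5 dBu, reduced 5:1 to 1 dB above → -4 dBu.
Stage 2: -4 dBu is at or below the 6 dBu threshold — no compression; output -4 dBu.
Stage 3: below threshold (-4 ≤ 9); passes unchanged; output -4 dBu.

-4 dBu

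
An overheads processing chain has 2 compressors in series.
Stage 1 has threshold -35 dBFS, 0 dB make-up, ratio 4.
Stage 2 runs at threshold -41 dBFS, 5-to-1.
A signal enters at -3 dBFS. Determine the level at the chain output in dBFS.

Stage 1: overshoot 32 dB → 32/4 = 8 dB → -27 dBFS.
Stage 2: 14 dB above -41 dBFS, reduced 5:1 to 2.8 dB above → -38.2 dBFS.

-38.2 dBFS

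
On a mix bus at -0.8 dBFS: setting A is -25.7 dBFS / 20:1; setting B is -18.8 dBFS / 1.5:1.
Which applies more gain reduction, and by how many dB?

A, by 17.655 dB

A: 24.9 dB over, compressed to 1.245 dB over, so 23.655 dB of GR.
B: 18 dB over, compressed to 12 dB over, so 6 dB of GR.
A reduces 17.655 dB more.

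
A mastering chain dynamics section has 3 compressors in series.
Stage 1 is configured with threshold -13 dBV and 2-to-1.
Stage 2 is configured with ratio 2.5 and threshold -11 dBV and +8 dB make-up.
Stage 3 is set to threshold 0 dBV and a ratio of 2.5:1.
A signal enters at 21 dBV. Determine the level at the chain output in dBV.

Stage 1: 21 dBV is 34 dB over -13 dBV; at 2:1 that becomes 17 dB over, giving 4 dBV.
Stage 2: overshoot 15 dB → 15/2.5 = 6 dB → -5 dBV; +8 dB make-up → 3 dBV.
Stage 3: 3 dB above 0 dBV, reduced 2.5:1 to 1.2 dB above → 1.2 dBV.

1.2 dBV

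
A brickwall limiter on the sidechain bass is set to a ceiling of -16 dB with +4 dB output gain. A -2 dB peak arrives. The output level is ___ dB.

-12 dB

A brickwall limiter is an ∞:1 compressor: any input above the ceiling is clamped to -16 dB.
Output gain then adds 4 dB: -16 + 4 = -12 dB.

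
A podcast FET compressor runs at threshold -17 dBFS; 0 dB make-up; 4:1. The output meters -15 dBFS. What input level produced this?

-9 dBFS

The compressed level sits -15 − (-17) = 2 dB over threshold.
Before 4:1 compression the overshoot was 2 × 4 = 8 dB, so input = -17 + 8 = -9 dBFS.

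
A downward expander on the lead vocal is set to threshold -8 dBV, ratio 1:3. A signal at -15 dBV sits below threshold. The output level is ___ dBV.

Below threshold, a 1:3 expander applies gain = (3−1)×(T − x) of attenuation.
(3−1) × 7 = 14 dB, so output = -15 − 14 = -29 dBV.

-29 dBV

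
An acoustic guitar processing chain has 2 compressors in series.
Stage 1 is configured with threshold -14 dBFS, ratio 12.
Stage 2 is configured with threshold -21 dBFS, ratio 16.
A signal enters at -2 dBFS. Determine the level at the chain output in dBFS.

Stage 1: overshoot 12 dB → 12/12 = 1 dB → -13 dBFS.
Stage 2: -13 dBFS is 8 dB over -21 dBFS; at 16:1 that becomes 0.5 dB over, giving -20.5 dBFS.

-20.5 dBFS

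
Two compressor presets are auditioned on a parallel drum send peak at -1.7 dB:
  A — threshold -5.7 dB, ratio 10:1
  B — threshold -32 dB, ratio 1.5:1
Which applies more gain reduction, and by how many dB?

A: GR = 4 − 4/10 = 3.6 dB.
B: GR = 30.3 − 30.3/1.5 = 10.1 dB.
Difference: 6.5 dB in favour of B.

B, by 6.5 dB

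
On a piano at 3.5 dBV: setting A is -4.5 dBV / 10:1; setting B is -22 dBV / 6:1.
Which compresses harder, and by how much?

A: 8 dB over, compressed to 0.8 dB over, so 7.2 dB of GR.
B: 25.5 dB over, compressed to 4.25 dB over, so 21.25 dB of GR.
B reduces 14.05 dB more.

B, by 14.05 dB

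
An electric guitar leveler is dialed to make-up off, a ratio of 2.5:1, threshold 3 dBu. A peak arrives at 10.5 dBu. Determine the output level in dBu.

Overshoot: 10.5 − 3 = 7.5 dB.
At 2.5:1 the overshoot is divided by 2.5, leaving 3 dB above threshold.
So the level is 3 + 3 = 6 dBu.

6 dBu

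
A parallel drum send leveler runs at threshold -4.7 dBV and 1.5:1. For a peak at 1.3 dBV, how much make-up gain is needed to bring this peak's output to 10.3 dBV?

11 dB

Without make-up, output = threshold + overshoot/1.5 = -4.7 + 4 = -0.7 dBV.
Gap to target: 11 dB.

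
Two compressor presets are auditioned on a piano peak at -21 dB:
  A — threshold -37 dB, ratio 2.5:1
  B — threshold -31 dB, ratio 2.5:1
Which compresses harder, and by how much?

A: GR = 16 − 16/2.5 = 9.6 dB.
B: GR = 10 − 10/2.5 = 6 dB.
A applies 3.6 dB more gain reduction.

A, by 3.6 dB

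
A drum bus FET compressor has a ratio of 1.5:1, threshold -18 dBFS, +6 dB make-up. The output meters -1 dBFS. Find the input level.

Before make-up, the level was -1 − 6 = -7 dBFS.
The compressed level sits -7 − (-18) = 11 dB over threshold.
Undo the ratio: input overshoot = 11 × 1.5 = 16.5 dB, giving input = -1.5 dBFS.

-1.5 dBFS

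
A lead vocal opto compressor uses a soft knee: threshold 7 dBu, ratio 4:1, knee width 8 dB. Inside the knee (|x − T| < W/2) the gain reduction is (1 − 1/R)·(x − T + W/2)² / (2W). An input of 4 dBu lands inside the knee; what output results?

x − T + W/2 = 4 − 7 + 4 = 1.
GR = (1 − 1/4) × 1² / 16 = 0.75 × 1 / 16 = 0.046875 dB.
Output = 4 − 0.046875 = 3.953125 dBu.

3.953125 dBu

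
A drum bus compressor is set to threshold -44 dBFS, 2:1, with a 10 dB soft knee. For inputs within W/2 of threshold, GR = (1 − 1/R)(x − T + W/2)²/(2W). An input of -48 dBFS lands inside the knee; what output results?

-48.025 dBFS

x − T + W/2 = -48 − (-44) + 5 = 1.
GR = (1 − 1/2) × 1² / 20 = 0.5 × 1 / 20 = 0.025 dB.
Output = -48 − 0.025 = -48.025 dBFS.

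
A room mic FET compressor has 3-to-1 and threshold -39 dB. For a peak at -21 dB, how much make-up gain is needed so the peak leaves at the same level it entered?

Overshoot 18 dB → 18/3 = 6 dB after compression, so the compressed level is -39 + 6 = -33 dB.
Make-up = target − compressed = -21 − (-33) = 12 dB.

12 dB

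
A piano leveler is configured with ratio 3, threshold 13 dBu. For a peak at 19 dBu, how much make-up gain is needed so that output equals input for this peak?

4 dB

Overshoot 6 dB → 6/3 = 2 dB after compression, so the compressed level is 13 + 2 = 15 dBu.
Make-up = target − compressed = 19 − 15 = 4 dB.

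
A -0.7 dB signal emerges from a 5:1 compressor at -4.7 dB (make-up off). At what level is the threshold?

Input is 5 dB above T (since output overshoot × R = input overshoot: (-4.7 − T)·5 = -0.7 − T gives T = -5.7 dB).
Check: -5.7 + (-0.7 − (-5.7))/5 = -5.7 + 1 = -4.7 dB. ✓

-5.7 dB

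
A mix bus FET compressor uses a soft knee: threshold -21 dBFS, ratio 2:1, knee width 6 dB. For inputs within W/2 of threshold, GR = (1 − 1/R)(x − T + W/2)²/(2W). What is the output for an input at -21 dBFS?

-21.375 dBFS

x − T + W/2 = -21 − (-21) + 3 = 3.
GR = (1 − 1/2) × 3² / 12 = 0.5 × 9 / 12 = 0.375 dB.
Output = -21 − 0.375 = -21.375 dBFS.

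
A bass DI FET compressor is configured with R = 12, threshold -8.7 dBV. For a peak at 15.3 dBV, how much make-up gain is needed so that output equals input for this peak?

Without make-up, output = threshold + overshoot/12 = -8.7 + 2 = -6.7 dBV.
Gap to target: 22 dB.

22 dB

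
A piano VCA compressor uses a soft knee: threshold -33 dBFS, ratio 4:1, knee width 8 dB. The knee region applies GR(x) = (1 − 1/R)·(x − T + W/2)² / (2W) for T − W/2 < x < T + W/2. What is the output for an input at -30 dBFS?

-32.296875 dBFS

x − T + W/2 = -30 − (-33) + 4 = 7.
GR = (1 − 1/4) × 7² / 16 = 0.75 × 49 / 16 = 2.296875 dB.
Output = -30 − 2.296875 = -32.296875 dBFS.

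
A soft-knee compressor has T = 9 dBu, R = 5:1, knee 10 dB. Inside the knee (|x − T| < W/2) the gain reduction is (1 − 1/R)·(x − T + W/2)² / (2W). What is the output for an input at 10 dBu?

x − T + W/2 = 10 − 9 + 5 = 6.
GR = (1 − 1/5) × 6² / 20 = 0.8 × 36 / 20 = 1.44 dB.
Output = 10 − 1.44 = 8.56 dBu.

8.56 dBu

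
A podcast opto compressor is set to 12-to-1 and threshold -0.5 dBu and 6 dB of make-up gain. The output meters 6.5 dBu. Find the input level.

Remove make-up: 6.5 − 6 = 0.5 dBu.
That's 1 dB above the -0.5 dBu threshold.
Input overshoot = R × output overshoot = 12 dB → input = -0.5 + 12 = 11.5 dBu.

11.5 dBu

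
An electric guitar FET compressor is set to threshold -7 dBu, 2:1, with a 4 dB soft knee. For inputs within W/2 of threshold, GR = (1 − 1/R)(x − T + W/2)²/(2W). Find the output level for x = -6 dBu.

x − T + W/2 = -6 − (-7) + 2 = 3.
GR = (1 − 1/2) × 3² / 8 = 0.5 × 9 / 8 = 0.5625 dB.
Output = -6 − 0.5625 = -6.5625 dBu.

-6.5625 dBu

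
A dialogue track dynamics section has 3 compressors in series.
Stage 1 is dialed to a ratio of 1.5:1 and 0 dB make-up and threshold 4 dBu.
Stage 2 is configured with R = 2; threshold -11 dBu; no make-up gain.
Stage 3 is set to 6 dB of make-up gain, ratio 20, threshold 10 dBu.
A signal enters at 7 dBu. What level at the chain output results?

Stage 1: 3 dB above 4 dBu, reduced 1.5:1 to 2 dB above → 6 dBu.
Stage 2: overshoot 17 dB → 17/2 = 8.5 dB → -2.5 dBu.
Stage 3: -2.5 dBu is at or below the 10 dBu threshold — no compression; make-up brings it to 3.5 dBu.

3.5 dBu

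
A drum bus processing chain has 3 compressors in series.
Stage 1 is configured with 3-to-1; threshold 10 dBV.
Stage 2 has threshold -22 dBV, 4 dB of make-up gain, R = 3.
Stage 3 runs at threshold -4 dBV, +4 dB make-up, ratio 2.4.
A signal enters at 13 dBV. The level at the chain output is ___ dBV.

-3 dBV

Stage 1: overshoot 3 dB → 3/3 = 1 dB → 11 dBV.
Stage 2: 33 dB above -22 dBV, reduced 3:1 to 11 dB above → -11 dBV; +4 dB make-up → -7 dBV.
Stage 3: below threshold (-7 ≤ -4); passes unchanged; make-up brings it to -3 dBV.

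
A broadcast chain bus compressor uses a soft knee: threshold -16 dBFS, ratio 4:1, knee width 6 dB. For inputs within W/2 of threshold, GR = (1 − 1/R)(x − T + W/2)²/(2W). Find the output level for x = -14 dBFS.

x − T + W/2 = -14 − (-16) + 3 = 5.
GR = (1 − 1/4) × 5² / 12 = 0.75 × 25 / 12 = 1.5625 dB.
Output = -14 − 1.5625 = -15.5625 dBFS.

-15.5625 dBFS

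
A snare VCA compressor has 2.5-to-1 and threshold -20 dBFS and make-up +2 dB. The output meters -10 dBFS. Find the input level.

0 dBFS

Before make-up, the level was -10 − 2 = -12 dBFS.
Post-compression overshoot = -12 − (-20) = 8 dB.
Undo the ratio: input overshoot = 8 × 2.5 = 20 dB, giving input = 0 dBFS.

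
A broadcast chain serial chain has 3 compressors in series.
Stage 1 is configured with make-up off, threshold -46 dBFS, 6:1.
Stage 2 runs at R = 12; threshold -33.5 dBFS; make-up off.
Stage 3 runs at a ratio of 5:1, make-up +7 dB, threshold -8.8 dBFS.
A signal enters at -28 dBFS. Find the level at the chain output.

-36 dBFS

Stage 1: 18 dB above -46 dBFS, reduced 6:1 to 3 dB above → -43 dBFS.
Stage 2: -43 dBFS is at or below the -33.5 dBFS threshold — no compression; output -43 dBFS.
Stage 3: below threshold (-43 ≤ -8.8); passes unchanged; make-up brings it to -36 dBFS.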